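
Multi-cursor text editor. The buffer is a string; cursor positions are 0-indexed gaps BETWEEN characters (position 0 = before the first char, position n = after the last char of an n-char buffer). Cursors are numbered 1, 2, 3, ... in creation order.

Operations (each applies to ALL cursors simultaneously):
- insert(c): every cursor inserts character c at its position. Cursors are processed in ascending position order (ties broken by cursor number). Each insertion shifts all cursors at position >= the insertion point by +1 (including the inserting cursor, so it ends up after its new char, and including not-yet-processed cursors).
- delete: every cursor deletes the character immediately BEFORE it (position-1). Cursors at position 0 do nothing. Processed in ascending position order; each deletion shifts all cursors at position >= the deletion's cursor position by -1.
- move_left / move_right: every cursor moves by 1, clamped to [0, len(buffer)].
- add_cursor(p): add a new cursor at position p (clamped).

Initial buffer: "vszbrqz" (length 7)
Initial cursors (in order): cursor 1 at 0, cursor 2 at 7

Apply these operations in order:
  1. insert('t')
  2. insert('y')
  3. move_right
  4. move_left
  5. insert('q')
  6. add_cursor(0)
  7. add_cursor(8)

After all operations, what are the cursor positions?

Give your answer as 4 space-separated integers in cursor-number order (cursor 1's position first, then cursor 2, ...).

Answer: 3 12 0 8

Derivation:
After op 1 (insert('t')): buffer="tvszbrqzt" (len 9), cursors c1@1 c2@9, authorship 1.......2
After op 2 (insert('y')): buffer="tyvszbrqzty" (len 11), cursors c1@2 c2@11, authorship 11.......22
After op 3 (move_right): buffer="tyvszbrqzty" (len 11), cursors c1@3 c2@11, authorship 11.......22
After op 4 (move_left): buffer="tyvszbrqzty" (len 11), cursors c1@2 c2@10, authorship 11.......22
After op 5 (insert('q')): buffer="tyqvszbrqztqy" (len 13), cursors c1@3 c2@12, authorship 111.......222
After op 6 (add_cursor(0)): buffer="tyqvszbrqztqy" (len 13), cursors c3@0 c1@3 c2@12, authorship 111.......222
After op 7 (add_cursor(8)): buffer="tyqvszbrqztqy" (len 13), cursors c3@0 c1@3 c4@8 c2@12, authorship 111.......222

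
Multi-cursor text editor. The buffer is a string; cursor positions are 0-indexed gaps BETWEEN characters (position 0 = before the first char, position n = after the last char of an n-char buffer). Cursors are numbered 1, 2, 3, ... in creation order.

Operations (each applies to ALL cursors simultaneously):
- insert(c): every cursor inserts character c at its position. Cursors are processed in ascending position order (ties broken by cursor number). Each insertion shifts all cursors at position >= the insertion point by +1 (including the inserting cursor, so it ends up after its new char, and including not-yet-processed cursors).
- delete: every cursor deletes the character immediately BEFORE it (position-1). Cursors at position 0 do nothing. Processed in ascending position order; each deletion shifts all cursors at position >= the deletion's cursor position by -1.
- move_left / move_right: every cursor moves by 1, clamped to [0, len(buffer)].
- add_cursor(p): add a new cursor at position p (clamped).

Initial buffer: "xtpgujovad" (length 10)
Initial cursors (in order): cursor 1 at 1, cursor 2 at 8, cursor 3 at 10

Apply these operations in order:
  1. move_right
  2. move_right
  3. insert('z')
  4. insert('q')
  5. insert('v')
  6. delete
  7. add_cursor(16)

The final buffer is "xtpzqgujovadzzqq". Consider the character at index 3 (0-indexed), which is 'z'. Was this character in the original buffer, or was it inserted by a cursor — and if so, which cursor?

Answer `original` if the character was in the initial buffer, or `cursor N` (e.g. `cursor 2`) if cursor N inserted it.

Answer: cursor 1

Derivation:
After op 1 (move_right): buffer="xtpgujovad" (len 10), cursors c1@2 c2@9 c3@10, authorship ..........
After op 2 (move_right): buffer="xtpgujovad" (len 10), cursors c1@3 c2@10 c3@10, authorship ..........
After op 3 (insert('z')): buffer="xtpzgujovadzz" (len 13), cursors c1@4 c2@13 c3@13, authorship ...1.......23
After op 4 (insert('q')): buffer="xtpzqgujovadzzqq" (len 16), cursors c1@5 c2@16 c3@16, authorship ...11.......2323
After op 5 (insert('v')): buffer="xtpzqvgujovadzzqqvv" (len 19), cursors c1@6 c2@19 c3@19, authorship ...111.......232323
After op 6 (delete): buffer="xtpzqgujovadzzqq" (len 16), cursors c1@5 c2@16 c3@16, authorship ...11.......2323
After op 7 (add_cursor(16)): buffer="xtpzqgujovadzzqq" (len 16), cursors c1@5 c2@16 c3@16 c4@16, authorship ...11.......2323
Authorship (.=original, N=cursor N): . . . 1 1 . . . . . . . 2 3 2 3
Index 3: author = 1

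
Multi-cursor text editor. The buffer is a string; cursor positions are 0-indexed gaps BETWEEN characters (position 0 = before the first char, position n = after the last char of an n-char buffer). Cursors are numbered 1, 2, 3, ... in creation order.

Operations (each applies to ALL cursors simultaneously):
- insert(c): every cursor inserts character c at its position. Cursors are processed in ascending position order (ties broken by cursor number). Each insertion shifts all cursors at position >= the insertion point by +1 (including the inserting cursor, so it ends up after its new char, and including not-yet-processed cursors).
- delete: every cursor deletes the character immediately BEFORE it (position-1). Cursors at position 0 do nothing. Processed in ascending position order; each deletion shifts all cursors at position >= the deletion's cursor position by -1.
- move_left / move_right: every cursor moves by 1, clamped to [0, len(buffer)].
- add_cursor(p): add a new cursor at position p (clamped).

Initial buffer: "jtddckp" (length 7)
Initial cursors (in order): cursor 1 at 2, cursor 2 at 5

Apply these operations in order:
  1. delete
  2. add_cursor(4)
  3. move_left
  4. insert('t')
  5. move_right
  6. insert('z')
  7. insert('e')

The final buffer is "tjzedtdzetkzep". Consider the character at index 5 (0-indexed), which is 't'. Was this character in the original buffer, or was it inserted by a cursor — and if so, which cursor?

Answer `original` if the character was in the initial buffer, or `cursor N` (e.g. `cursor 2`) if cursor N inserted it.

Answer: cursor 2

Derivation:
After op 1 (delete): buffer="jddkp" (len 5), cursors c1@1 c2@3, authorship .....
After op 2 (add_cursor(4)): buffer="jddkp" (len 5), cursors c1@1 c2@3 c3@4, authorship .....
After op 3 (move_left): buffer="jddkp" (len 5), cursors c1@0 c2@2 c3@3, authorship .....
After op 4 (insert('t')): buffer="tjdtdtkp" (len 8), cursors c1@1 c2@4 c3@6, authorship 1..2.3..
After op 5 (move_right): buffer="tjdtdtkp" (len 8), cursors c1@2 c2@5 c3@7, authorship 1..2.3..
After op 6 (insert('z')): buffer="tjzdtdztkzp" (len 11), cursors c1@3 c2@7 c3@10, authorship 1.1.2.23.3.
After op 7 (insert('e')): buffer="tjzedtdzetkzep" (len 14), cursors c1@4 c2@9 c3@13, authorship 1.11.2.223.33.
Authorship (.=original, N=cursor N): 1 . 1 1 . 2 . 2 2 3 . 3 3 .
Index 5: author = 2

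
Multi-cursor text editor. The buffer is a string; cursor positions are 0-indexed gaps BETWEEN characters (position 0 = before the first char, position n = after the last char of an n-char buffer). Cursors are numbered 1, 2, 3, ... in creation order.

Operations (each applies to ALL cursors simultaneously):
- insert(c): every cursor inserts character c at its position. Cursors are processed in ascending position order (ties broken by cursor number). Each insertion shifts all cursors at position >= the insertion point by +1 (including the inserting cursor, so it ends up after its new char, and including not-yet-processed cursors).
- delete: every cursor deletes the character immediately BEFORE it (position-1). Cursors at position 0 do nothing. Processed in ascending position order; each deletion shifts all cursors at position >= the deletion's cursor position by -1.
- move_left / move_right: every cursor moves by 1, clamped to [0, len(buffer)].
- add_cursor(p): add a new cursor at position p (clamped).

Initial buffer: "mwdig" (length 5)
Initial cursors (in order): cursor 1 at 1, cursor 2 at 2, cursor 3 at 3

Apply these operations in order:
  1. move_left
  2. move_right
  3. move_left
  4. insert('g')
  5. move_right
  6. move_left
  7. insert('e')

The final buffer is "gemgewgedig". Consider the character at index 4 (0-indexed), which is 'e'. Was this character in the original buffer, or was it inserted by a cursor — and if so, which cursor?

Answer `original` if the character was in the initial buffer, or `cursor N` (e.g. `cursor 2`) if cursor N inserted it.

After op 1 (move_left): buffer="mwdig" (len 5), cursors c1@0 c2@1 c3@2, authorship .....
After op 2 (move_right): buffer="mwdig" (len 5), cursors c1@1 c2@2 c3@3, authorship .....
After op 3 (move_left): buffer="mwdig" (len 5), cursors c1@0 c2@1 c3@2, authorship .....
After op 4 (insert('g')): buffer="gmgwgdig" (len 8), cursors c1@1 c2@3 c3@5, authorship 1.2.3...
After op 5 (move_right): buffer="gmgwgdig" (len 8), cursors c1@2 c2@4 c3@6, authorship 1.2.3...
After op 6 (move_left): buffer="gmgwgdig" (len 8), cursors c1@1 c2@3 c3@5, authorship 1.2.3...
After op 7 (insert('e')): buffer="gemgewgedig" (len 11), cursors c1@2 c2@5 c3@8, authorship 11.22.33...
Authorship (.=original, N=cursor N): 1 1 . 2 2 . 3 3 . . .
Index 4: author = 2

Answer: cursor 2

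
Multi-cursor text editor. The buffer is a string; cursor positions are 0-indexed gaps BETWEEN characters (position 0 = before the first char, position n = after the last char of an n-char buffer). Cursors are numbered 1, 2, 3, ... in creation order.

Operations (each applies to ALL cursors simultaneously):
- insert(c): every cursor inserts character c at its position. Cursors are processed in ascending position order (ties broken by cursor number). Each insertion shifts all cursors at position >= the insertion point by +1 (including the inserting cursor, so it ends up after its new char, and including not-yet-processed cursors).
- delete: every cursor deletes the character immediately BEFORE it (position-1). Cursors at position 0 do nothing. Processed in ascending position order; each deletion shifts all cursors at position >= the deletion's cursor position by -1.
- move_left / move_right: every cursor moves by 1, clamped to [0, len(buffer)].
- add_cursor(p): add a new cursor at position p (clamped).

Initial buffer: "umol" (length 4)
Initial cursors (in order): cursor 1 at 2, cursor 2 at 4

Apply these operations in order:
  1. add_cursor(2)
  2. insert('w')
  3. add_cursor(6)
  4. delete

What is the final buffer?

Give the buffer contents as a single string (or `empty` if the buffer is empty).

After op 1 (add_cursor(2)): buffer="umol" (len 4), cursors c1@2 c3@2 c2@4, authorship ....
After op 2 (insert('w')): buffer="umwwolw" (len 7), cursors c1@4 c3@4 c2@7, authorship ..13..2
After op 3 (add_cursor(6)): buffer="umwwolw" (len 7), cursors c1@4 c3@4 c4@6 c2@7, authorship ..13..2
After op 4 (delete): buffer="umo" (len 3), cursors c1@2 c3@2 c2@3 c4@3, authorship ...

Answer: umo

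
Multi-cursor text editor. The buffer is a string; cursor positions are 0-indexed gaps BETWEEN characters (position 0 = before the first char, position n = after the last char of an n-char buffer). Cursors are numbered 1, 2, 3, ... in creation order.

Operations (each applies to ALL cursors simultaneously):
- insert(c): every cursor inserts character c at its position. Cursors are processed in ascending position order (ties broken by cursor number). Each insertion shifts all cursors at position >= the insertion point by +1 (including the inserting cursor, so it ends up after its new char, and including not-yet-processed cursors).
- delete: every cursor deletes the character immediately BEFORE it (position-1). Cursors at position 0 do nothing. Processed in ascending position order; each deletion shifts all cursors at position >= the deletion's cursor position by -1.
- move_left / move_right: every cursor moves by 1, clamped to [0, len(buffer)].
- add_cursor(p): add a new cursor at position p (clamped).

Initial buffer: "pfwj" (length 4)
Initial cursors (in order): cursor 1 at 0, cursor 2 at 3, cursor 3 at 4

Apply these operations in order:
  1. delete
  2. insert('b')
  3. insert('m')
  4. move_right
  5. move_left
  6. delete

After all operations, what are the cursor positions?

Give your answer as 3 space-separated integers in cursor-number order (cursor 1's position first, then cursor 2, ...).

After op 1 (delete): buffer="pf" (len 2), cursors c1@0 c2@2 c3@2, authorship ..
After op 2 (insert('b')): buffer="bpfbb" (len 5), cursors c1@1 c2@5 c3@5, authorship 1..23
After op 3 (insert('m')): buffer="bmpfbbmm" (len 8), cursors c1@2 c2@8 c3@8, authorship 11..2323
After op 4 (move_right): buffer="bmpfbbmm" (len 8), cursors c1@3 c2@8 c3@8, authorship 11..2323
After op 5 (move_left): buffer="bmpfbbmm" (len 8), cursors c1@2 c2@7 c3@7, authorship 11..2323
After op 6 (delete): buffer="bpfbm" (len 5), cursors c1@1 c2@4 c3@4, authorship 1..23

Answer: 1 4 4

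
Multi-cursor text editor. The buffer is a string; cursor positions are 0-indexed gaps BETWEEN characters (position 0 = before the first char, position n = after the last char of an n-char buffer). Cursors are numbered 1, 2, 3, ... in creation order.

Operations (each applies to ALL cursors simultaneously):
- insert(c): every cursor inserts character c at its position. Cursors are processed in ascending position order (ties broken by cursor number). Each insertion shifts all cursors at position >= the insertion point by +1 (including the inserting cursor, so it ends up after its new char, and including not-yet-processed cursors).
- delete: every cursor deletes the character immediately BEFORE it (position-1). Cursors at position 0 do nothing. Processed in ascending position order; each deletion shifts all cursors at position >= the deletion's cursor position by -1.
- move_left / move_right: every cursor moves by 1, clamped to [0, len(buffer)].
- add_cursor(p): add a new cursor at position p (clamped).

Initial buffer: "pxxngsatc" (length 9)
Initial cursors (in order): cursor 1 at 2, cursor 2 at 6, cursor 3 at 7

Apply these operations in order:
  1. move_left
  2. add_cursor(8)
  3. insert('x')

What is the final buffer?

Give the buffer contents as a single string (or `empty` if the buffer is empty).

Answer: pxxxngxsxatxc

Derivation:
After op 1 (move_left): buffer="pxxngsatc" (len 9), cursors c1@1 c2@5 c3@6, authorship .........
After op 2 (add_cursor(8)): buffer="pxxngsatc" (len 9), cursors c1@1 c2@5 c3@6 c4@8, authorship .........
After op 3 (insert('x')): buffer="pxxxngxsxatxc" (len 13), cursors c1@2 c2@7 c3@9 c4@12, authorship .1....2.3..4.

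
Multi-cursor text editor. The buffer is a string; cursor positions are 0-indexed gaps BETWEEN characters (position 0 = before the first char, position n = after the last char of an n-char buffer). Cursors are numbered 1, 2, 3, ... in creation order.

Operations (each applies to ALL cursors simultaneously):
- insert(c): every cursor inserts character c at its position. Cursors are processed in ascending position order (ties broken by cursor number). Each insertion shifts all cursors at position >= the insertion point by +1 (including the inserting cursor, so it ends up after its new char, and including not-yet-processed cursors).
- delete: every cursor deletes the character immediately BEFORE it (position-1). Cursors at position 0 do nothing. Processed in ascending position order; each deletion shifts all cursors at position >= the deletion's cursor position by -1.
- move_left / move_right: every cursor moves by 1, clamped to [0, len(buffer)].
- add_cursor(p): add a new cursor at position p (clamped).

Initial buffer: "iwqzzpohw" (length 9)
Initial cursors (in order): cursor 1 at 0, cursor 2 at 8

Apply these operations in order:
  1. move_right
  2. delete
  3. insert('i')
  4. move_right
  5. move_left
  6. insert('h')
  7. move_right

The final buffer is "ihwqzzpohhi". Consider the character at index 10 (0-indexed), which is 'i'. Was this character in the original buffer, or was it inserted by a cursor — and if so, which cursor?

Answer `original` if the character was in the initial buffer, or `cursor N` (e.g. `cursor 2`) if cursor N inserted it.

Answer: cursor 2

Derivation:
After op 1 (move_right): buffer="iwqzzpohw" (len 9), cursors c1@1 c2@9, authorship .........
After op 2 (delete): buffer="wqzzpoh" (len 7), cursors c1@0 c2@7, authorship .......
After op 3 (insert('i')): buffer="iwqzzpohi" (len 9), cursors c1@1 c2@9, authorship 1.......2
After op 4 (move_right): buffer="iwqzzpohi" (len 9), cursors c1@2 c2@9, authorship 1.......2
After op 5 (move_left): buffer="iwqzzpohi" (len 9), cursors c1@1 c2@8, authorship 1.......2
After op 6 (insert('h')): buffer="ihwqzzpohhi" (len 11), cursors c1@2 c2@10, authorship 11.......22
After op 7 (move_right): buffer="ihwqzzpohhi" (len 11), cursors c1@3 c2@11, authorship 11.......22
Authorship (.=original, N=cursor N): 1 1 . . . . . . . 2 2
Index 10: author = 2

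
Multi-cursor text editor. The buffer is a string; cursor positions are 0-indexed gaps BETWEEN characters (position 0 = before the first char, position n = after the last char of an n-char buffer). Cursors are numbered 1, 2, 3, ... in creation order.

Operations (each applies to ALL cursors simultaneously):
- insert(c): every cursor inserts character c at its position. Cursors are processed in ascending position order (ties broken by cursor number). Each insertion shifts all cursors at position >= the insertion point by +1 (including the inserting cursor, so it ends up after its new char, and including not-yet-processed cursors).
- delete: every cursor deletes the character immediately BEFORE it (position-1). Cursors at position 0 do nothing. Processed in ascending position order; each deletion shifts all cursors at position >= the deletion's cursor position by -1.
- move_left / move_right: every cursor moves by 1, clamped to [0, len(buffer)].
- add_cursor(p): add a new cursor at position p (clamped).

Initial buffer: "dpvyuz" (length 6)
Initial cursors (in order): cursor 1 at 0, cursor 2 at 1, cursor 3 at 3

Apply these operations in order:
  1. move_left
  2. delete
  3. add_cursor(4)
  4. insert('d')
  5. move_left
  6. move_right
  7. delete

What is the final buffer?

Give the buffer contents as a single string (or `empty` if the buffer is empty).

Answer: dvyuz

Derivation:
After op 1 (move_left): buffer="dpvyuz" (len 6), cursors c1@0 c2@0 c3@2, authorship ......
After op 2 (delete): buffer="dvyuz" (len 5), cursors c1@0 c2@0 c3@1, authorship .....
After op 3 (add_cursor(4)): buffer="dvyuz" (len 5), cursors c1@0 c2@0 c3@1 c4@4, authorship .....
After op 4 (insert('d')): buffer="ddddvyudz" (len 9), cursors c1@2 c2@2 c3@4 c4@8, authorship 12.3...4.
After op 5 (move_left): buffer="ddddvyudz" (len 9), cursors c1@1 c2@1 c3@3 c4@7, authorship 12.3...4.
After op 6 (move_right): buffer="ddddvyudz" (len 9), cursors c1@2 c2@2 c3@4 c4@8, authorship 12.3...4.
After op 7 (delete): buffer="dvyuz" (len 5), cursors c1@0 c2@0 c3@1 c4@4, authorship .....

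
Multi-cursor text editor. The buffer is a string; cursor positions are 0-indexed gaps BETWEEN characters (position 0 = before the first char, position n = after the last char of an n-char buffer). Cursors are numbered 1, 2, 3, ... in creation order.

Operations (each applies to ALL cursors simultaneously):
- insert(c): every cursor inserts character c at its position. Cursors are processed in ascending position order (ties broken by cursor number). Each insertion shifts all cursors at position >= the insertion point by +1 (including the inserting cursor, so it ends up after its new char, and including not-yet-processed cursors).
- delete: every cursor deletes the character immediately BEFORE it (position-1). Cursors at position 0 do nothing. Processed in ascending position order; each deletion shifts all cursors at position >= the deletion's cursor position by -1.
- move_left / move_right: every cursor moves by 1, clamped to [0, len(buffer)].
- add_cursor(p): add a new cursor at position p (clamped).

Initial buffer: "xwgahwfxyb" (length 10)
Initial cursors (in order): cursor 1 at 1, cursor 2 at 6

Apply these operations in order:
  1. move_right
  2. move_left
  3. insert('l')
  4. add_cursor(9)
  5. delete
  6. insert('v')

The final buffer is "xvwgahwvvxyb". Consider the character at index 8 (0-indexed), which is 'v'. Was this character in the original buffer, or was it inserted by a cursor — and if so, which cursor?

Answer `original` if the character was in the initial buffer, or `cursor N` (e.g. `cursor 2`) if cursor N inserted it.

Answer: cursor 3

Derivation:
After op 1 (move_right): buffer="xwgahwfxyb" (len 10), cursors c1@2 c2@7, authorship ..........
After op 2 (move_left): buffer="xwgahwfxyb" (len 10), cursors c1@1 c2@6, authorship ..........
After op 3 (insert('l')): buffer="xlwgahwlfxyb" (len 12), cursors c1@2 c2@8, authorship .1.....2....
After op 4 (add_cursor(9)): buffer="xlwgahwlfxyb" (len 12), cursors c1@2 c2@8 c3@9, authorship .1.....2....
After op 5 (delete): buffer="xwgahwxyb" (len 9), cursors c1@1 c2@6 c3@6, authorship .........
After op 6 (insert('v')): buffer="xvwgahwvvxyb" (len 12), cursors c1@2 c2@9 c3@9, authorship .1.....23...
Authorship (.=original, N=cursor N): . 1 . . . . . 2 3 . . .
Index 8: author = 3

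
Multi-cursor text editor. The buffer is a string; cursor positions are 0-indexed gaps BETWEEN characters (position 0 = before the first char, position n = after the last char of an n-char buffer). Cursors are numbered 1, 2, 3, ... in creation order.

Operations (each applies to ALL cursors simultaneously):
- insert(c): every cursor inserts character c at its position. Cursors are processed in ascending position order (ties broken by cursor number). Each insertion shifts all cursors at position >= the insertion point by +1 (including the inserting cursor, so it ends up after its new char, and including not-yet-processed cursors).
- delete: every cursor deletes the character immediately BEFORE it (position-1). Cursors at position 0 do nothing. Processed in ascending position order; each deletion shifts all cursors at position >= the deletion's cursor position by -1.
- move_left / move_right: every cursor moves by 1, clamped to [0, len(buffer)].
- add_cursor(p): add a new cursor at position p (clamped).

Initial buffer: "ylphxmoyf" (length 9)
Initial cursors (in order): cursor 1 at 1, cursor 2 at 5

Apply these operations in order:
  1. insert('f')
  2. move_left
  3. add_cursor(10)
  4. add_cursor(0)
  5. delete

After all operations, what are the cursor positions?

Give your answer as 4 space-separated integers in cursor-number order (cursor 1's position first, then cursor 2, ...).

Answer: 0 4 7 0

Derivation:
After op 1 (insert('f')): buffer="yflphxfmoyf" (len 11), cursors c1@2 c2@7, authorship .1....2....
After op 2 (move_left): buffer="yflphxfmoyf" (len 11), cursors c1@1 c2@6, authorship .1....2....
After op 3 (add_cursor(10)): buffer="yflphxfmoyf" (len 11), cursors c1@1 c2@6 c3@10, authorship .1....2....
After op 4 (add_cursor(0)): buffer="yflphxfmoyf" (len 11), cursors c4@0 c1@1 c2@6 c3@10, authorship .1....2....
After op 5 (delete): buffer="flphfmof" (len 8), cursors c1@0 c4@0 c2@4 c3@7, authorship 1...2...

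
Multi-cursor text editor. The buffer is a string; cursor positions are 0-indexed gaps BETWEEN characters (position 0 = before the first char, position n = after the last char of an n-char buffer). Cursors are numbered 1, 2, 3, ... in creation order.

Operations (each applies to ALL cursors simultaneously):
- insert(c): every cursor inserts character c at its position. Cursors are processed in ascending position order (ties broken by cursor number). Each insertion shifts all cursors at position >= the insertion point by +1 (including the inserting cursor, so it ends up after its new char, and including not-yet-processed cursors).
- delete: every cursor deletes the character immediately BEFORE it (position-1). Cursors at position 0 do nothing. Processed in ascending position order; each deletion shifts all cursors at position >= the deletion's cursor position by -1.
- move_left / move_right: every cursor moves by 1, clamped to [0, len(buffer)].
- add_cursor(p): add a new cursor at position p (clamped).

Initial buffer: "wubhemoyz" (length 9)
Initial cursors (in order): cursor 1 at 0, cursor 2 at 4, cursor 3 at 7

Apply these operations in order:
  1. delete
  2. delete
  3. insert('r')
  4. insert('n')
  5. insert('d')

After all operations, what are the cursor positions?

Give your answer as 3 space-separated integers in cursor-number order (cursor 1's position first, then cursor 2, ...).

After op 1 (delete): buffer="wubemyz" (len 7), cursors c1@0 c2@3 c3@5, authorship .......
After op 2 (delete): buffer="wueyz" (len 5), cursors c1@0 c2@2 c3@3, authorship .....
After op 3 (insert('r')): buffer="rwureryz" (len 8), cursors c1@1 c2@4 c3@6, authorship 1..2.3..
After op 4 (insert('n')): buffer="rnwurnernyz" (len 11), cursors c1@2 c2@6 c3@9, authorship 11..22.33..
After op 5 (insert('d')): buffer="rndwurnderndyz" (len 14), cursors c1@3 c2@8 c3@12, authorship 111..222.333..

Answer: 3 8 12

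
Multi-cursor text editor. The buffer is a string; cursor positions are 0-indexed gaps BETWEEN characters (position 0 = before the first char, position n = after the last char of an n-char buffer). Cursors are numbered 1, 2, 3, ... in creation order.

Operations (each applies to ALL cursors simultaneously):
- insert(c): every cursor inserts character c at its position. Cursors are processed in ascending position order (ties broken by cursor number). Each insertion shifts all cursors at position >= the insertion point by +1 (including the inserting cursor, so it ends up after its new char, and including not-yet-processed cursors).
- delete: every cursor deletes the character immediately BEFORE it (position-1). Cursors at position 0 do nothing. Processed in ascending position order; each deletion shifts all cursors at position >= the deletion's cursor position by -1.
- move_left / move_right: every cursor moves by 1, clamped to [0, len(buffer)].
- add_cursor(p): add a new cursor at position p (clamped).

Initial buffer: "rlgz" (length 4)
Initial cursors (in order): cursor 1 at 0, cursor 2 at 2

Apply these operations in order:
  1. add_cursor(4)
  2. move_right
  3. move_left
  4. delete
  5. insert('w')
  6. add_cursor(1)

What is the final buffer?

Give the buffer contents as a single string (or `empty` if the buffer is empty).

Answer: wrwwz

Derivation:
After op 1 (add_cursor(4)): buffer="rlgz" (len 4), cursors c1@0 c2@2 c3@4, authorship ....
After op 2 (move_right): buffer="rlgz" (len 4), cursors c1@1 c2@3 c3@4, authorship ....
After op 3 (move_left): buffer="rlgz" (len 4), cursors c1@0 c2@2 c3@3, authorship ....
After op 4 (delete): buffer="rz" (len 2), cursors c1@0 c2@1 c3@1, authorship ..
After op 5 (insert('w')): buffer="wrwwz" (len 5), cursors c1@1 c2@4 c3@4, authorship 1.23.
After op 6 (add_cursor(1)): buffer="wrwwz" (len 5), cursors c1@1 c4@1 c2@4 c3@4, authorship 1.23.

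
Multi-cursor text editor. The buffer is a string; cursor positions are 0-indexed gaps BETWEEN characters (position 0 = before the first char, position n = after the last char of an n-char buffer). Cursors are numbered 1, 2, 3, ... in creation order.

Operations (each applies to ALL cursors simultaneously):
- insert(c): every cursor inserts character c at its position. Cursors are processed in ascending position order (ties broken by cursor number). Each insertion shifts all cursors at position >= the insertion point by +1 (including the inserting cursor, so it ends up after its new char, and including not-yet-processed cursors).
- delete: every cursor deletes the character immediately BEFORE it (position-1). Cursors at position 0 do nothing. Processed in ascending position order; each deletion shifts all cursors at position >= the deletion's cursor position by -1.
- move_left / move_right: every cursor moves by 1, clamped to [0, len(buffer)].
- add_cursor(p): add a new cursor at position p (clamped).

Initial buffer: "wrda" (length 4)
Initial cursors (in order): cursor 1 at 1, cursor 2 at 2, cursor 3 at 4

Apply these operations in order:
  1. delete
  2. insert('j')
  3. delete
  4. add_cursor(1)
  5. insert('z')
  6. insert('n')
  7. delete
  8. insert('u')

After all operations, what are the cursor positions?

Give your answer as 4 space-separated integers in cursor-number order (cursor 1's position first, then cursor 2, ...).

Answer: 4 4 9 9

Derivation:
After op 1 (delete): buffer="d" (len 1), cursors c1@0 c2@0 c3@1, authorship .
After op 2 (insert('j')): buffer="jjdj" (len 4), cursors c1@2 c2@2 c3@4, authorship 12.3
After op 3 (delete): buffer="d" (len 1), cursors c1@0 c2@0 c3@1, authorship .
After op 4 (add_cursor(1)): buffer="d" (len 1), cursors c1@0 c2@0 c3@1 c4@1, authorship .
After op 5 (insert('z')): buffer="zzdzz" (len 5), cursors c1@2 c2@2 c3@5 c4@5, authorship 12.34
After op 6 (insert('n')): buffer="zznndzznn" (len 9), cursors c1@4 c2@4 c3@9 c4@9, authorship 1212.3434
After op 7 (delete): buffer="zzdzz" (len 5), cursors c1@2 c2@2 c3@5 c4@5, authorship 12.34
After op 8 (insert('u')): buffer="zzuudzzuu" (len 9), cursors c1@4 c2@4 c3@9 c4@9, authorship 1212.3434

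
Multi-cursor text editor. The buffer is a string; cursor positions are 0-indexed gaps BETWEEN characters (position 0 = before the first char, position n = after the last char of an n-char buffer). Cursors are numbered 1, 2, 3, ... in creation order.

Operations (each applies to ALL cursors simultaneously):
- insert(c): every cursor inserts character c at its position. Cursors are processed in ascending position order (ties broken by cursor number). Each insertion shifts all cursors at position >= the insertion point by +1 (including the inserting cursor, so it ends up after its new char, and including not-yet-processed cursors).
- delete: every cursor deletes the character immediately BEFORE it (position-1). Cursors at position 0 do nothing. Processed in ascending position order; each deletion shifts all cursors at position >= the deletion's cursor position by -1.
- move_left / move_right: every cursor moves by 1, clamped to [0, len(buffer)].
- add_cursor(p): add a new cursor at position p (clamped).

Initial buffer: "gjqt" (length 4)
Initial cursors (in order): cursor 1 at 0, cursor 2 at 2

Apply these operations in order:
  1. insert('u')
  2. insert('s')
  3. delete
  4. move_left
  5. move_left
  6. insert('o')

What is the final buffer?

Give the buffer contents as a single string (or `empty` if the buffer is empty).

Answer: ougojuqt

Derivation:
After op 1 (insert('u')): buffer="ugjuqt" (len 6), cursors c1@1 c2@4, authorship 1..2..
After op 2 (insert('s')): buffer="usgjusqt" (len 8), cursors c1@2 c2@6, authorship 11..22..
After op 3 (delete): buffer="ugjuqt" (len 6), cursors c1@1 c2@4, authorship 1..2..
After op 4 (move_left): buffer="ugjuqt" (len 6), cursors c1@0 c2@3, authorship 1..2..
After op 5 (move_left): buffer="ugjuqt" (len 6), cursors c1@0 c2@2, authorship 1..2..
After op 6 (insert('o')): buffer="ougojuqt" (len 8), cursors c1@1 c2@4, authorship 11.2.2..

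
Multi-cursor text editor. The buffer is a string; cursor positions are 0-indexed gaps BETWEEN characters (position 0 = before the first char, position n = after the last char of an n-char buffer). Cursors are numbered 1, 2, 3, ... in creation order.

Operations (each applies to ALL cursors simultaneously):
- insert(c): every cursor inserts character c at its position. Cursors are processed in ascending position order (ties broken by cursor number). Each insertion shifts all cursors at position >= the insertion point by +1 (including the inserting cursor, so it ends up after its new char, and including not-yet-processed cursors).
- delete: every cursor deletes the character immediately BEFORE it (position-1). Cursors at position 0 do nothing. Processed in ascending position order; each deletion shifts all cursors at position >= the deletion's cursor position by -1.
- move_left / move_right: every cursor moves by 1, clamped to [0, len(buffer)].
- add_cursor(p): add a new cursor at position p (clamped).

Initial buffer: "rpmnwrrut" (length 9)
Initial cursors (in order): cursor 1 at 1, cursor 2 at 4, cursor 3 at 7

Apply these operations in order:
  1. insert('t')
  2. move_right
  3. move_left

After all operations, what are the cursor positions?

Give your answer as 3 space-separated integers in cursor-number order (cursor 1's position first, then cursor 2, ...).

After op 1 (insert('t')): buffer="rtpmntwrrtut" (len 12), cursors c1@2 c2@6 c3@10, authorship .1...2...3..
After op 2 (move_right): buffer="rtpmntwrrtut" (len 12), cursors c1@3 c2@7 c3@11, authorship .1...2...3..
After op 3 (move_left): buffer="rtpmntwrrtut" (len 12), cursors c1@2 c2@6 c3@10, authorship .1...2...3..

Answer: 2 6 10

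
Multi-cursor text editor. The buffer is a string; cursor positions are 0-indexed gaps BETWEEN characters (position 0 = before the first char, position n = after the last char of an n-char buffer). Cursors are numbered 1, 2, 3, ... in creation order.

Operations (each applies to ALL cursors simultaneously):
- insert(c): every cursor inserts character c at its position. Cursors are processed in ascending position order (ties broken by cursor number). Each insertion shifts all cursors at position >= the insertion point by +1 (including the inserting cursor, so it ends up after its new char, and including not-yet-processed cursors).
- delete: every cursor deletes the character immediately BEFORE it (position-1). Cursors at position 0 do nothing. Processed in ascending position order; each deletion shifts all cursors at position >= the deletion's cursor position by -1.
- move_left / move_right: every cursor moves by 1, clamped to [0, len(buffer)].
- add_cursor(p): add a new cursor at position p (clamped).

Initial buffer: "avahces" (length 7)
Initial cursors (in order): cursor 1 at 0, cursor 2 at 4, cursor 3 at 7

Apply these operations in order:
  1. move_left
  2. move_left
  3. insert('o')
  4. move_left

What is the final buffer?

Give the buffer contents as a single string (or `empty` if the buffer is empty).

Answer: oavoahcoes

Derivation:
After op 1 (move_left): buffer="avahces" (len 7), cursors c1@0 c2@3 c3@6, authorship .......
After op 2 (move_left): buffer="avahces" (len 7), cursors c1@0 c2@2 c3@5, authorship .......
After op 3 (insert('o')): buffer="oavoahcoes" (len 10), cursors c1@1 c2@4 c3@8, authorship 1..2...3..
After op 4 (move_left): buffer="oavoahcoes" (len 10), cursors c1@0 c2@3 c3@7, authorship 1..2...3..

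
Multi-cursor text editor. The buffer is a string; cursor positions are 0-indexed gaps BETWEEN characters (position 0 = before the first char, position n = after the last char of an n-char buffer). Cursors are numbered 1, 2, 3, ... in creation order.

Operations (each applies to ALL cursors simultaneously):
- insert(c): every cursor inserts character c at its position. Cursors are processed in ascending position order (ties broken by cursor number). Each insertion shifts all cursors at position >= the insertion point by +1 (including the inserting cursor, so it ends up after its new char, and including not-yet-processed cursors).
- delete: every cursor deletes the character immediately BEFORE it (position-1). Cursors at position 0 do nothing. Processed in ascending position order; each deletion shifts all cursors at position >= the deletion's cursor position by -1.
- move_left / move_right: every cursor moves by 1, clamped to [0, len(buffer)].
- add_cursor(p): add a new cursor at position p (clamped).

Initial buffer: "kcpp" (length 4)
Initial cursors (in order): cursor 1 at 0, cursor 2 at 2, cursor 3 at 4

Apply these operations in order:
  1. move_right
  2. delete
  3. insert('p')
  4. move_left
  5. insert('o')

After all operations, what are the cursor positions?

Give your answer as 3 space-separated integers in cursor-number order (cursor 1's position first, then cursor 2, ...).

Answer: 1 6 6

Derivation:
After op 1 (move_right): buffer="kcpp" (len 4), cursors c1@1 c2@3 c3@4, authorship ....
After op 2 (delete): buffer="c" (len 1), cursors c1@0 c2@1 c3@1, authorship .
After op 3 (insert('p')): buffer="pcpp" (len 4), cursors c1@1 c2@4 c3@4, authorship 1.23
After op 4 (move_left): buffer="pcpp" (len 4), cursors c1@0 c2@3 c3@3, authorship 1.23
After op 5 (insert('o')): buffer="opcpoop" (len 7), cursors c1@1 c2@6 c3@6, authorship 11.2233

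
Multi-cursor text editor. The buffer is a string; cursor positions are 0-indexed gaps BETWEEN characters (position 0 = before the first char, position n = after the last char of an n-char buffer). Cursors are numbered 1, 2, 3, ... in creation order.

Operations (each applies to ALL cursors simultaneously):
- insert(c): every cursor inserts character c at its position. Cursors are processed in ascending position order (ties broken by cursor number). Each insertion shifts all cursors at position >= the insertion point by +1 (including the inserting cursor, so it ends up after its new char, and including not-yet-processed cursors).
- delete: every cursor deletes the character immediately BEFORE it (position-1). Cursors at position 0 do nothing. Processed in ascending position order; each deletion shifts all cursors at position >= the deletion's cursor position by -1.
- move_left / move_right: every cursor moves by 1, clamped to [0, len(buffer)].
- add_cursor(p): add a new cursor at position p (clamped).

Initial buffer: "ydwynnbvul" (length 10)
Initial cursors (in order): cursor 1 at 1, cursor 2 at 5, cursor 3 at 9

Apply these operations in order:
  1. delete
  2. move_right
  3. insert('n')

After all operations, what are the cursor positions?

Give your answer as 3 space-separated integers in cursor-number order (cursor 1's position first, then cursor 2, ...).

Answer: 2 6 10

Derivation:
After op 1 (delete): buffer="dwynbvl" (len 7), cursors c1@0 c2@3 c3@6, authorship .......
After op 2 (move_right): buffer="dwynbvl" (len 7), cursors c1@1 c2@4 c3@7, authorship .......
After op 3 (insert('n')): buffer="dnwynnbvln" (len 10), cursors c1@2 c2@6 c3@10, authorship .1...2...3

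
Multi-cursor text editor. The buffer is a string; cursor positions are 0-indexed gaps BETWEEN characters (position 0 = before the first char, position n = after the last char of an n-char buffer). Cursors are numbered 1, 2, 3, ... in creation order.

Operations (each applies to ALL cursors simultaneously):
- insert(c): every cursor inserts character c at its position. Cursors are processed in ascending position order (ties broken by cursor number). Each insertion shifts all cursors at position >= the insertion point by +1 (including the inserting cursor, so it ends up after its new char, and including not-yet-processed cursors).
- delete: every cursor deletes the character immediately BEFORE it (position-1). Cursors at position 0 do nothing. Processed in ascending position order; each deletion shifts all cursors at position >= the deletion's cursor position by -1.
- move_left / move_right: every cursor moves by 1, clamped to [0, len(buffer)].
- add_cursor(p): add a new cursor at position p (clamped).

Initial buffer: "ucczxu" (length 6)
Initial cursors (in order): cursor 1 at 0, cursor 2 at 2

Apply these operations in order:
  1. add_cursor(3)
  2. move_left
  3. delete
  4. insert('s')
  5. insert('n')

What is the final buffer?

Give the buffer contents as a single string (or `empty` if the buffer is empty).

Answer: sssnnnczxu

Derivation:
After op 1 (add_cursor(3)): buffer="ucczxu" (len 6), cursors c1@0 c2@2 c3@3, authorship ......
After op 2 (move_left): buffer="ucczxu" (len 6), cursors c1@0 c2@1 c3@2, authorship ......
After op 3 (delete): buffer="czxu" (len 4), cursors c1@0 c2@0 c3@0, authorship ....
After op 4 (insert('s')): buffer="sssczxu" (len 7), cursors c1@3 c2@3 c3@3, authorship 123....
After op 5 (insert('n')): buffer="sssnnnczxu" (len 10), cursors c1@6 c2@6 c3@6, authorship 123123....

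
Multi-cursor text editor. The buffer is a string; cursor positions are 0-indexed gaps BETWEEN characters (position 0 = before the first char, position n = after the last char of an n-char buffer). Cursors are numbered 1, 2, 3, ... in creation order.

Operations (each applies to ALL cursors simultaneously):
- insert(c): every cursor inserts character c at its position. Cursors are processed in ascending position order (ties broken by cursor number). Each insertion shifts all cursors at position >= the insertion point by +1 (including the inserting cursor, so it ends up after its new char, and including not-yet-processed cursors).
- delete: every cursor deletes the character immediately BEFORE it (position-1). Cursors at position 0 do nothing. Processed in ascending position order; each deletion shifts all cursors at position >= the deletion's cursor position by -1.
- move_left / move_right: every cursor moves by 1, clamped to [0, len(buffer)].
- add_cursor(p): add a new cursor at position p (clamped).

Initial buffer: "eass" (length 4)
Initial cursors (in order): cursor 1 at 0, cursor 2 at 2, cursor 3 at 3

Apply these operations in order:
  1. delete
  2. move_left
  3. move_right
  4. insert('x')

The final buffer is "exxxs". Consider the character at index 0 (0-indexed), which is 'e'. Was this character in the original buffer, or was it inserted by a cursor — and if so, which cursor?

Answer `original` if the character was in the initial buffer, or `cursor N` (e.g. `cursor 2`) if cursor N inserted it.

Answer: original

Derivation:
After op 1 (delete): buffer="es" (len 2), cursors c1@0 c2@1 c3@1, authorship ..
After op 2 (move_left): buffer="es" (len 2), cursors c1@0 c2@0 c3@0, authorship ..
After op 3 (move_right): buffer="es" (len 2), cursors c1@1 c2@1 c3@1, authorship ..
After op 4 (insert('x')): buffer="exxxs" (len 5), cursors c1@4 c2@4 c3@4, authorship .123.
Authorship (.=original, N=cursor N): . 1 2 3 .
Index 0: author = original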